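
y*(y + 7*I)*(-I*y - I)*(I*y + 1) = y^4 + y^3 + 6*I*y^3 + 7*y^2 + 6*I*y^2 + 7*y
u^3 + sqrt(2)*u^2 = u^2*(u + sqrt(2))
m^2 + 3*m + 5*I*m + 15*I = (m + 3)*(m + 5*I)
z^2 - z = z*(z - 1)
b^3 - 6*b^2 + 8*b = b*(b - 4)*(b - 2)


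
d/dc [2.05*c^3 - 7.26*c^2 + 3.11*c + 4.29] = 6.15*c^2 - 14.52*c + 3.11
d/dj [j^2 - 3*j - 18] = 2*j - 3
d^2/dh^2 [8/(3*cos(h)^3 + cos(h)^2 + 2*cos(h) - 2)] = 8*((17*cos(h) + 8*cos(2*h) + 27*cos(3*h))*(3*cos(h)^3 + cos(h)^2 + 2*cos(h) - 2)/4 + 2*(9*cos(h)^2 + 2*cos(h) + 2)^2*sin(h)^2)/(3*cos(h)^3 + cos(h)^2 + 2*cos(h) - 2)^3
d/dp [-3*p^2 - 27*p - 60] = -6*p - 27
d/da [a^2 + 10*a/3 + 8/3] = 2*a + 10/3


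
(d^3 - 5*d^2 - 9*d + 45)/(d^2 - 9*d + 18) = (d^2 - 2*d - 15)/(d - 6)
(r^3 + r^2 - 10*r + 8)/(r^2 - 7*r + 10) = (r^2 + 3*r - 4)/(r - 5)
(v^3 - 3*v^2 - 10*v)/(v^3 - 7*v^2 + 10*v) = (v + 2)/(v - 2)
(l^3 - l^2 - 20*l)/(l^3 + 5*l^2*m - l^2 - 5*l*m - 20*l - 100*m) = l/(l + 5*m)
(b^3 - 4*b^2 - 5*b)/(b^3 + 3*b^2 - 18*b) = (b^2 - 4*b - 5)/(b^2 + 3*b - 18)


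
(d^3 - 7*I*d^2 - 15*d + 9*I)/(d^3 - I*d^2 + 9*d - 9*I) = (d - 3*I)/(d + 3*I)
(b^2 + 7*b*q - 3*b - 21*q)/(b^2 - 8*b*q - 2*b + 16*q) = (b^2 + 7*b*q - 3*b - 21*q)/(b^2 - 8*b*q - 2*b + 16*q)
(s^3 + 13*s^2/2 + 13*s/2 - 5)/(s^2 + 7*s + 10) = s - 1/2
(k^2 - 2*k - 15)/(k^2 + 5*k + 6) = (k - 5)/(k + 2)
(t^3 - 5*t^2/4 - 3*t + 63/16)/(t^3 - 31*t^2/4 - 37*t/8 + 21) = (t - 3/2)/(t - 8)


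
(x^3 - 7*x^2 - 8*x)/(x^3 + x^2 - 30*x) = (x^2 - 7*x - 8)/(x^2 + x - 30)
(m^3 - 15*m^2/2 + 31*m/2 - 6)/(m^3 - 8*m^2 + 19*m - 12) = (m - 1/2)/(m - 1)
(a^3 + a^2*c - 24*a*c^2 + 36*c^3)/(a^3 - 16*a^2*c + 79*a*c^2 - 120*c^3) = (a^2 + 4*a*c - 12*c^2)/(a^2 - 13*a*c + 40*c^2)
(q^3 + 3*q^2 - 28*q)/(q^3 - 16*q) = (q + 7)/(q + 4)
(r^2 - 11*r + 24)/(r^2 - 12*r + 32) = (r - 3)/(r - 4)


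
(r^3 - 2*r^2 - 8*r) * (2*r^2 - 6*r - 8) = 2*r^5 - 10*r^4 - 12*r^3 + 64*r^2 + 64*r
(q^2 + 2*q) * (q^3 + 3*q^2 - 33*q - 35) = q^5 + 5*q^4 - 27*q^3 - 101*q^2 - 70*q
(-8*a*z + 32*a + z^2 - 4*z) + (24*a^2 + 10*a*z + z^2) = 24*a^2 + 2*a*z + 32*a + 2*z^2 - 4*z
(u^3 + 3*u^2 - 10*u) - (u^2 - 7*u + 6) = u^3 + 2*u^2 - 3*u - 6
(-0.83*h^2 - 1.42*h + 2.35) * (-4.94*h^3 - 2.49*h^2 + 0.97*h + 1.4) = 4.1002*h^5 + 9.0815*h^4 - 8.8783*h^3 - 8.3909*h^2 + 0.2915*h + 3.29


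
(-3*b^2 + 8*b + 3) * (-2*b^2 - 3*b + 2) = 6*b^4 - 7*b^3 - 36*b^2 + 7*b + 6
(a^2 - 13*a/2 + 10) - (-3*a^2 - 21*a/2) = 4*a^2 + 4*a + 10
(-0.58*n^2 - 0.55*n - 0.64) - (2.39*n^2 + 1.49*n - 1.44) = -2.97*n^2 - 2.04*n + 0.8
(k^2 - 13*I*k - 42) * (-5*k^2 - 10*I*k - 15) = -5*k^4 + 55*I*k^3 + 65*k^2 + 615*I*k + 630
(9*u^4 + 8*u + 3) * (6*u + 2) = 54*u^5 + 18*u^4 + 48*u^2 + 34*u + 6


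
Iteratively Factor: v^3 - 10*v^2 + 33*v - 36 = (v - 3)*(v^2 - 7*v + 12) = (v - 3)^2*(v - 4)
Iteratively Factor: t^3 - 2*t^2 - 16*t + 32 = (t + 4)*(t^2 - 6*t + 8) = (t - 4)*(t + 4)*(t - 2)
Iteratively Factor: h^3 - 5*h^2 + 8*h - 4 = (h - 1)*(h^2 - 4*h + 4) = (h - 2)*(h - 1)*(h - 2)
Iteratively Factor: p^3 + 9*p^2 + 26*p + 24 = (p + 4)*(p^2 + 5*p + 6) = (p + 2)*(p + 4)*(p + 3)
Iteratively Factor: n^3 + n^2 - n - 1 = (n + 1)*(n^2 - 1) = (n + 1)^2*(n - 1)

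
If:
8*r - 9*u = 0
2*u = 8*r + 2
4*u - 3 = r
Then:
No Solution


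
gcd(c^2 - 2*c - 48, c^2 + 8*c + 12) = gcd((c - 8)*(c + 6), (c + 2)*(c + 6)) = c + 6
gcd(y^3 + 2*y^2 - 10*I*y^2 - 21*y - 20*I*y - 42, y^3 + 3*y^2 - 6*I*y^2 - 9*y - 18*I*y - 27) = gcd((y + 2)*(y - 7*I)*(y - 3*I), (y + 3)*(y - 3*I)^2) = y - 3*I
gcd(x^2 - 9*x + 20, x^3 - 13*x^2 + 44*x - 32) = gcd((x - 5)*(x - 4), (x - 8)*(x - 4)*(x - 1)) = x - 4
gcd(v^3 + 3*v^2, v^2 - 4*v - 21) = v + 3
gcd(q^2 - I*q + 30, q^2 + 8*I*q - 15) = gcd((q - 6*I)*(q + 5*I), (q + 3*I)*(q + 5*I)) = q + 5*I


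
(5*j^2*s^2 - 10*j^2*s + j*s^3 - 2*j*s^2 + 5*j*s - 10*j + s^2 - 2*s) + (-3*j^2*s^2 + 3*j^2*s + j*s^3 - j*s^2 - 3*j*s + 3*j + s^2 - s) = 2*j^2*s^2 - 7*j^2*s + 2*j*s^3 - 3*j*s^2 + 2*j*s - 7*j + 2*s^2 - 3*s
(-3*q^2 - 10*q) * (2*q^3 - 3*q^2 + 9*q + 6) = -6*q^5 - 11*q^4 + 3*q^3 - 108*q^2 - 60*q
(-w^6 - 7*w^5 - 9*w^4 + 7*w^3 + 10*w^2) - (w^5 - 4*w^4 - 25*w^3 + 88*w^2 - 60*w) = -w^6 - 8*w^5 - 5*w^4 + 32*w^3 - 78*w^2 + 60*w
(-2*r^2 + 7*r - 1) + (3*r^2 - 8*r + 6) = r^2 - r + 5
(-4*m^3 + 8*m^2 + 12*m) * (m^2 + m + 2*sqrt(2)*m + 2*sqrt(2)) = -4*m^5 - 8*sqrt(2)*m^4 + 4*m^4 + 8*sqrt(2)*m^3 + 20*m^3 + 12*m^2 + 40*sqrt(2)*m^2 + 24*sqrt(2)*m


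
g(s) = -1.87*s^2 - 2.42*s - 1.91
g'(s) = -3.74*s - 2.42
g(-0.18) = -1.53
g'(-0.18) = -1.75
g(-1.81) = -3.66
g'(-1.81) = 4.35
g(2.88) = -24.39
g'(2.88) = -13.19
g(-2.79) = -9.71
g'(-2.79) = 8.01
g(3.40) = -31.76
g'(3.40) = -15.14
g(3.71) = -36.63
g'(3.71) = -16.30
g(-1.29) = -1.90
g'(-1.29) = 2.40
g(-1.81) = -3.66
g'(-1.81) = 4.35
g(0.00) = -1.91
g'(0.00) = -2.42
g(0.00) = -1.91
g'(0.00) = -2.42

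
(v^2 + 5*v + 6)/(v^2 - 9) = (v + 2)/(v - 3)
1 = 1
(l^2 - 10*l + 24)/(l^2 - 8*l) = (l^2 - 10*l + 24)/(l*(l - 8))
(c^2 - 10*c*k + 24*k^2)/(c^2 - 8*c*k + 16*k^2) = (c - 6*k)/(c - 4*k)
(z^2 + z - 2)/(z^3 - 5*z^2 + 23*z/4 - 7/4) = 4*(z + 2)/(4*z^2 - 16*z + 7)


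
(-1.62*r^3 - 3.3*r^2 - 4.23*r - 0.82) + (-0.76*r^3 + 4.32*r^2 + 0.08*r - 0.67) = -2.38*r^3 + 1.02*r^2 - 4.15*r - 1.49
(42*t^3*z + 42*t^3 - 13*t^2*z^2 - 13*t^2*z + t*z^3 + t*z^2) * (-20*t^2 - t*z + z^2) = -840*t^5*z - 840*t^5 + 218*t^4*z^2 + 218*t^4*z + 35*t^3*z^3 + 35*t^3*z^2 - 14*t^2*z^4 - 14*t^2*z^3 + t*z^5 + t*z^4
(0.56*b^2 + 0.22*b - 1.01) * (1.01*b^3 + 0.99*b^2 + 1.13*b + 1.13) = 0.5656*b^5 + 0.7766*b^4 - 0.1695*b^3 - 0.1185*b^2 - 0.8927*b - 1.1413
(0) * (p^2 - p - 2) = 0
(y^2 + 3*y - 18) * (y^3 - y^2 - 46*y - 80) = y^5 + 2*y^4 - 67*y^3 - 200*y^2 + 588*y + 1440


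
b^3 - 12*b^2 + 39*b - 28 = (b - 7)*(b - 4)*(b - 1)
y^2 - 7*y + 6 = (y - 6)*(y - 1)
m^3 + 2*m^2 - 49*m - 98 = (m - 7)*(m + 2)*(m + 7)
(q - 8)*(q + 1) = q^2 - 7*q - 8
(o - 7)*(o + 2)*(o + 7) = o^3 + 2*o^2 - 49*o - 98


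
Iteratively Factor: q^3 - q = (q + 1)*(q^2 - q) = (q - 1)*(q + 1)*(q)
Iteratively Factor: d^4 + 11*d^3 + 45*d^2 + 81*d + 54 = (d + 3)*(d^3 + 8*d^2 + 21*d + 18) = (d + 3)^2*(d^2 + 5*d + 6) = (d + 2)*(d + 3)^2*(d + 3)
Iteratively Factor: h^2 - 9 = (h + 3)*(h - 3)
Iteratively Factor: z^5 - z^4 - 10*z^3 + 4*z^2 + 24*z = (z + 2)*(z^4 - 3*z^3 - 4*z^2 + 12*z) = (z - 3)*(z + 2)*(z^3 - 4*z) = (z - 3)*(z + 2)^2*(z^2 - 2*z) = (z - 3)*(z - 2)*(z + 2)^2*(z)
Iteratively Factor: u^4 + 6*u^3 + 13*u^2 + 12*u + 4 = (u + 2)*(u^3 + 4*u^2 + 5*u + 2) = (u + 2)^2*(u^2 + 2*u + 1) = (u + 1)*(u + 2)^2*(u + 1)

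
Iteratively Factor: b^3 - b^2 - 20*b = (b)*(b^2 - b - 20) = b*(b - 5)*(b + 4)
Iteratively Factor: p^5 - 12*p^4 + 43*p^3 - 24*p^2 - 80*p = (p - 4)*(p^4 - 8*p^3 + 11*p^2 + 20*p) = (p - 4)*(p + 1)*(p^3 - 9*p^2 + 20*p) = p*(p - 4)*(p + 1)*(p^2 - 9*p + 20) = p*(p - 4)^2*(p + 1)*(p - 5)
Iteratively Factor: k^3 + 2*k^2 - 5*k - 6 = (k + 1)*(k^2 + k - 6) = (k - 2)*(k + 1)*(k + 3)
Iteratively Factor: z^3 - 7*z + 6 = (z + 3)*(z^2 - 3*z + 2) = (z - 2)*(z + 3)*(z - 1)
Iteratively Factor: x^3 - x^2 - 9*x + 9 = (x - 1)*(x^2 - 9) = (x - 1)*(x + 3)*(x - 3)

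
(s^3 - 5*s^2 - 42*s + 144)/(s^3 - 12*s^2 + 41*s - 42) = (s^2 - 2*s - 48)/(s^2 - 9*s + 14)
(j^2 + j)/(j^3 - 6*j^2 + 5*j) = (j + 1)/(j^2 - 6*j + 5)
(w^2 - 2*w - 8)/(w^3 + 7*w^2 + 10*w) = (w - 4)/(w*(w + 5))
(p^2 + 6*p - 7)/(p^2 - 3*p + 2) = (p + 7)/(p - 2)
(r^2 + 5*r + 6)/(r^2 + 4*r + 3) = (r + 2)/(r + 1)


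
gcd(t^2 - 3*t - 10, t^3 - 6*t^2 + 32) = t + 2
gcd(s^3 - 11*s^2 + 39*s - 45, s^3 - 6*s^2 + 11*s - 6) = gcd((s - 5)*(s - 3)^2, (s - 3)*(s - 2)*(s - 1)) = s - 3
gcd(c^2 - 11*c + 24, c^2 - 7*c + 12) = c - 3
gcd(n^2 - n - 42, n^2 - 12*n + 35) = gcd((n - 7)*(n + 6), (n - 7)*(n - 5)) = n - 7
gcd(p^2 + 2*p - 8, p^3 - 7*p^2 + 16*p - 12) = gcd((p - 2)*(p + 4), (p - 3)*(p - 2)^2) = p - 2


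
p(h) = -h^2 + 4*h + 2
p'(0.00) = 4.00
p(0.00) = 2.00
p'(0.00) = 4.00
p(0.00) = 2.00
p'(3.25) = -2.50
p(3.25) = 4.44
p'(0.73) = 2.54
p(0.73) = 4.39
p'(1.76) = 0.48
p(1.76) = 5.94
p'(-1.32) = 6.64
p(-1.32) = -5.02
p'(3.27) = -2.54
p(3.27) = 4.39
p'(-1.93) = 7.86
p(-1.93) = -9.44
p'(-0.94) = 5.88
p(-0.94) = -2.64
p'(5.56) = -7.12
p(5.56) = -6.67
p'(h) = 4 - 2*h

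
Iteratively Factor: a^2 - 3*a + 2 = (a - 2)*(a - 1)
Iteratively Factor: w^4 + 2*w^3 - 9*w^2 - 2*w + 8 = (w + 4)*(w^3 - 2*w^2 - w + 2) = (w - 1)*(w + 4)*(w^2 - w - 2) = (w - 1)*(w + 1)*(w + 4)*(w - 2)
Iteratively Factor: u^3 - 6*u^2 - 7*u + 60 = (u - 4)*(u^2 - 2*u - 15) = (u - 4)*(u + 3)*(u - 5)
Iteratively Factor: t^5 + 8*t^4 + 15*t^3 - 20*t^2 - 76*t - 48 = (t + 1)*(t^4 + 7*t^3 + 8*t^2 - 28*t - 48) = (t - 2)*(t + 1)*(t^3 + 9*t^2 + 26*t + 24) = (t - 2)*(t + 1)*(t + 2)*(t^2 + 7*t + 12) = (t - 2)*(t + 1)*(t + 2)*(t + 3)*(t + 4)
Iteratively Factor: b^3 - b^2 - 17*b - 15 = (b + 1)*(b^2 - 2*b - 15) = (b - 5)*(b + 1)*(b + 3)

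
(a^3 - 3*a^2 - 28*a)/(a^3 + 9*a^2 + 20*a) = (a - 7)/(a + 5)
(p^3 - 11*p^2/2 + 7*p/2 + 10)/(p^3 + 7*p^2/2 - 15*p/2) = (2*p^3 - 11*p^2 + 7*p + 20)/(p*(2*p^2 + 7*p - 15))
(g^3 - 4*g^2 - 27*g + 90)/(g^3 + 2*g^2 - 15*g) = (g - 6)/g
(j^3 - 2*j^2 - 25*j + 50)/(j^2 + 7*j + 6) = (j^3 - 2*j^2 - 25*j + 50)/(j^2 + 7*j + 6)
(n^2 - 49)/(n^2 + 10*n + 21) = (n - 7)/(n + 3)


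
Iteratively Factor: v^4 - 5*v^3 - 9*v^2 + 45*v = (v - 5)*(v^3 - 9*v) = (v - 5)*(v + 3)*(v^2 - 3*v) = (v - 5)*(v - 3)*(v + 3)*(v)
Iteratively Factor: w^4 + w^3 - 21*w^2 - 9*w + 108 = (w - 3)*(w^3 + 4*w^2 - 9*w - 36) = (w - 3)*(w + 4)*(w^2 - 9) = (w - 3)^2*(w + 4)*(w + 3)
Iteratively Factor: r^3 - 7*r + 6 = (r - 2)*(r^2 + 2*r - 3) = (r - 2)*(r + 3)*(r - 1)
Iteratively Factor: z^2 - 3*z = (z - 3)*(z)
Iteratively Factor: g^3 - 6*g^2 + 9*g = (g)*(g^2 - 6*g + 9) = g*(g - 3)*(g - 3)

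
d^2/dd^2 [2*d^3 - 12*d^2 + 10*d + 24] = 12*d - 24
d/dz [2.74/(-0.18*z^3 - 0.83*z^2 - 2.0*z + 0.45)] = (1.4796*z^2 + 4.5484*z + 5.48)/(0.18*z^3 + 0.83*z^2 + 2.0*z - 0.45)^2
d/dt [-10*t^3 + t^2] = 2*t*(1 - 15*t)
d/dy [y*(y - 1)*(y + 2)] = 3*y^2 + 2*y - 2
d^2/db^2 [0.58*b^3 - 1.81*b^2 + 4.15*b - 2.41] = 3.48*b - 3.62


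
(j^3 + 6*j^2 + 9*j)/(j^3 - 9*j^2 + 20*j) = (j^2 + 6*j + 9)/(j^2 - 9*j + 20)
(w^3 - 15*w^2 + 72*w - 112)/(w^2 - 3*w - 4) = (w^2 - 11*w + 28)/(w + 1)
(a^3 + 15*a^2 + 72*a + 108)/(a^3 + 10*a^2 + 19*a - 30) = (a^2 + 9*a + 18)/(a^2 + 4*a - 5)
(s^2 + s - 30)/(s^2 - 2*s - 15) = (s + 6)/(s + 3)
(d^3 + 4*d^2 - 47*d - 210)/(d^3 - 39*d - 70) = (d + 6)/(d + 2)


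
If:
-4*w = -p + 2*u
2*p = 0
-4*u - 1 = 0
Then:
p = 0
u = -1/4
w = 1/8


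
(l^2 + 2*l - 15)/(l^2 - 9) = (l + 5)/(l + 3)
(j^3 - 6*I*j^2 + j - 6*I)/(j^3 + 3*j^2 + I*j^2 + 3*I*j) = (j^2 - 7*I*j - 6)/(j*(j + 3))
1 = 1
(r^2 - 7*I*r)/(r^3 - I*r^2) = (r - 7*I)/(r*(r - I))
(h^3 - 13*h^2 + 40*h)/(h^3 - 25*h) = (h - 8)/(h + 5)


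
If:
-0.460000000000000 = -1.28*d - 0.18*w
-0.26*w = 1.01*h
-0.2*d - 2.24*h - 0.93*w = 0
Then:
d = 0.39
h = 0.06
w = -0.22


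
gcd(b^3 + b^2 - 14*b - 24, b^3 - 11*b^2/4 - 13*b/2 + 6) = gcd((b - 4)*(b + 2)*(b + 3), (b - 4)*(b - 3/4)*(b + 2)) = b^2 - 2*b - 8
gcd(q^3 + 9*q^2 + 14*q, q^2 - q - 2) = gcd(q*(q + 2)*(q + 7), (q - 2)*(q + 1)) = 1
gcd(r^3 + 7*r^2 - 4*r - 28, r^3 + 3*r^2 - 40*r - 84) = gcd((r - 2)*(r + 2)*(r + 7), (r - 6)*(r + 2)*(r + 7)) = r^2 + 9*r + 14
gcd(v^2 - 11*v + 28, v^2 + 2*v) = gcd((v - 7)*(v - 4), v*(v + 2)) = 1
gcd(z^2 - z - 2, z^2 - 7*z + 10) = z - 2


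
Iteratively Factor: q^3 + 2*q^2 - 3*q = (q - 1)*(q^2 + 3*q) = q*(q - 1)*(q + 3)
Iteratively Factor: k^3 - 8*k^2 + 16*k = (k - 4)*(k^2 - 4*k) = k*(k - 4)*(k - 4)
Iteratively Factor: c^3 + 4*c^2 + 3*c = (c + 3)*(c^2 + c) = (c + 1)*(c + 3)*(c)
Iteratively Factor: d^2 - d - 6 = (d + 2)*(d - 3)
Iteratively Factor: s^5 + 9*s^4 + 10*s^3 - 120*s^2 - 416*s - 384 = (s + 4)*(s^4 + 5*s^3 - 10*s^2 - 80*s - 96) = (s + 3)*(s + 4)*(s^3 + 2*s^2 - 16*s - 32) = (s + 3)*(s + 4)^2*(s^2 - 2*s - 8) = (s - 4)*(s + 3)*(s + 4)^2*(s + 2)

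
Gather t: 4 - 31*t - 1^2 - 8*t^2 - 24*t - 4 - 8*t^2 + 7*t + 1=-16*t^2 - 48*t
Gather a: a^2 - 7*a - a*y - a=a^2 + a*(-y - 8)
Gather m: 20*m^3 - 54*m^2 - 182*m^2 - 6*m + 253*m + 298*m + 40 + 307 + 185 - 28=20*m^3 - 236*m^2 + 545*m + 504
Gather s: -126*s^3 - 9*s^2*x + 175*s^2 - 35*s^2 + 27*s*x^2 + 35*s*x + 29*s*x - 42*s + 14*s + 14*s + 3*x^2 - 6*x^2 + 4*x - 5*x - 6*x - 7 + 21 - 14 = -126*s^3 + s^2*(140 - 9*x) + s*(27*x^2 + 64*x - 14) - 3*x^2 - 7*x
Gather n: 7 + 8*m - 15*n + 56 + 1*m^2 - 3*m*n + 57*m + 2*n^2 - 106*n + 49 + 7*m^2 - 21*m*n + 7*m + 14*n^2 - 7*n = 8*m^2 + 72*m + 16*n^2 + n*(-24*m - 128) + 112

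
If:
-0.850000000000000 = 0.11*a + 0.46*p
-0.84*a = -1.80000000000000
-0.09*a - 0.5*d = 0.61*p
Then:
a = 2.14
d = 2.49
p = -2.36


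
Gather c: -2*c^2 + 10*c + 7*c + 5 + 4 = -2*c^2 + 17*c + 9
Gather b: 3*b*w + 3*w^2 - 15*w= 3*b*w + 3*w^2 - 15*w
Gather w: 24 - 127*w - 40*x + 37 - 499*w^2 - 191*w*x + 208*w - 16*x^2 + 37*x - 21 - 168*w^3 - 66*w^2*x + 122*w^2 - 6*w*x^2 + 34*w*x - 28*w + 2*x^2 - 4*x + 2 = -168*w^3 + w^2*(-66*x - 377) + w*(-6*x^2 - 157*x + 53) - 14*x^2 - 7*x + 42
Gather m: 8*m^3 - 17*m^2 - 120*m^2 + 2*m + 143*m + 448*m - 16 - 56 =8*m^3 - 137*m^2 + 593*m - 72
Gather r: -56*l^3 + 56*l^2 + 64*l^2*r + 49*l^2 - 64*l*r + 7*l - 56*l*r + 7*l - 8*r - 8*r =-56*l^3 + 105*l^2 + 14*l + r*(64*l^2 - 120*l - 16)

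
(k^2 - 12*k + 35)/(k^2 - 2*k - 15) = (k - 7)/(k + 3)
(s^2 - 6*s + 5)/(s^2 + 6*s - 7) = (s - 5)/(s + 7)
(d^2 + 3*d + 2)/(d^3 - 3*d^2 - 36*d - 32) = (d + 2)/(d^2 - 4*d - 32)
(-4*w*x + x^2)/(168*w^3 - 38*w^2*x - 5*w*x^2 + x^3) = x/(-42*w^2 - w*x + x^2)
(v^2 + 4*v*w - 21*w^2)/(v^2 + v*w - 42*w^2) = (v - 3*w)/(v - 6*w)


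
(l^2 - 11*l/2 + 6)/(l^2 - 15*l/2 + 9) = (l - 4)/(l - 6)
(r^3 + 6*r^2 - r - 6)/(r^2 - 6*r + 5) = (r^2 + 7*r + 6)/(r - 5)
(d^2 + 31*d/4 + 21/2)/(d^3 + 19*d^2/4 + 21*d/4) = (d + 6)/(d*(d + 3))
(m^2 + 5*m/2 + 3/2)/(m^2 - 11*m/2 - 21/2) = (m + 1)/(m - 7)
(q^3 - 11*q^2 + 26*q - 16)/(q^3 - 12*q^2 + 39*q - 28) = (q^2 - 10*q + 16)/(q^2 - 11*q + 28)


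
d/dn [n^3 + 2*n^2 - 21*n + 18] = 3*n^2 + 4*n - 21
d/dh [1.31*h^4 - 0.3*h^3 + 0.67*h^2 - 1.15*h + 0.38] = 5.24*h^3 - 0.9*h^2 + 1.34*h - 1.15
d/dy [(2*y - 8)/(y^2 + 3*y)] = 2*(-y^2 + 8*y + 12)/(y^2*(y^2 + 6*y + 9))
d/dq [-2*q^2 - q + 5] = -4*q - 1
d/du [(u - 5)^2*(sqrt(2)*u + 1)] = (u - 5)*(2*sqrt(2)*u + sqrt(2)*(u - 5) + 2)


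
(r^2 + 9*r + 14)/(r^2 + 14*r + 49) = (r + 2)/(r + 7)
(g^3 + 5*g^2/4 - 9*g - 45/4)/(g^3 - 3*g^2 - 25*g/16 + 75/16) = 4*(g + 3)/(4*g - 5)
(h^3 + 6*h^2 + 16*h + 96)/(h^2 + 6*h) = h + 16/h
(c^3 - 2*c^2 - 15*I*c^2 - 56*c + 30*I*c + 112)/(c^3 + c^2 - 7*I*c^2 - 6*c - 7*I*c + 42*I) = (c - 8*I)/(c + 3)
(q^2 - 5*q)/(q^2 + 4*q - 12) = q*(q - 5)/(q^2 + 4*q - 12)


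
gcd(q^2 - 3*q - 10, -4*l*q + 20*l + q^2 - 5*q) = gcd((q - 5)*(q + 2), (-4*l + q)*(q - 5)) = q - 5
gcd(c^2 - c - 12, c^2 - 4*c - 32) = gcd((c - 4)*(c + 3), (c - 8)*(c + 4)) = 1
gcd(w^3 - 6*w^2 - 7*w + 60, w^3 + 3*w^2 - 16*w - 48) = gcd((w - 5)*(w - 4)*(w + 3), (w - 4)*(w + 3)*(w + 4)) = w^2 - w - 12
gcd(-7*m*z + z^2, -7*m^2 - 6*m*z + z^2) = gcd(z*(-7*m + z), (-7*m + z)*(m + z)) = -7*m + z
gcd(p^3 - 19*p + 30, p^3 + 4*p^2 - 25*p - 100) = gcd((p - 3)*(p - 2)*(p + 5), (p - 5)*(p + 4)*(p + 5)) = p + 5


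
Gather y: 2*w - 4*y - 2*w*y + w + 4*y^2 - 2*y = 3*w + 4*y^2 + y*(-2*w - 6)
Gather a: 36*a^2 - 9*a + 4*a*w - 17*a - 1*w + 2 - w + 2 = 36*a^2 + a*(4*w - 26) - 2*w + 4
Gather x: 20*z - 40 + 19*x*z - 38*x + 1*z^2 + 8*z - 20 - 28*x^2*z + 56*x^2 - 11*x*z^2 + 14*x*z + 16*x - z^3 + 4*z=x^2*(56 - 28*z) + x*(-11*z^2 + 33*z - 22) - z^3 + z^2 + 32*z - 60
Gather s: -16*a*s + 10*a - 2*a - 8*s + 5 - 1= 8*a + s*(-16*a - 8) + 4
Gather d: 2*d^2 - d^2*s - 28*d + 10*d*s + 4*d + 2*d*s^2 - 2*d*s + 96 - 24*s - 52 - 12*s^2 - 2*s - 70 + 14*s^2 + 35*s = d^2*(2 - s) + d*(2*s^2 + 8*s - 24) + 2*s^2 + 9*s - 26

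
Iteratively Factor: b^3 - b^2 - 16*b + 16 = (b + 4)*(b^2 - 5*b + 4) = (b - 4)*(b + 4)*(b - 1)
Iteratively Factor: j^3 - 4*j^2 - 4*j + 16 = (j - 2)*(j^2 - 2*j - 8) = (j - 4)*(j - 2)*(j + 2)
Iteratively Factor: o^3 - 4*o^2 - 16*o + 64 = (o - 4)*(o^2 - 16) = (o - 4)^2*(o + 4)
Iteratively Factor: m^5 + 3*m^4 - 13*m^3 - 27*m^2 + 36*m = (m + 3)*(m^4 - 13*m^2 + 12*m) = (m + 3)*(m + 4)*(m^3 - 4*m^2 + 3*m) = (m - 1)*(m + 3)*(m + 4)*(m^2 - 3*m) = (m - 3)*(m - 1)*(m + 3)*(m + 4)*(m)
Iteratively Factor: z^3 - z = (z - 1)*(z^2 + z) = z*(z - 1)*(z + 1)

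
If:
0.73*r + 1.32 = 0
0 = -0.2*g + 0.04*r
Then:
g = -0.36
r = -1.81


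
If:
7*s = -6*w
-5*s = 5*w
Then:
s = 0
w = 0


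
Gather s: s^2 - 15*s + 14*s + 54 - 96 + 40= s^2 - s - 2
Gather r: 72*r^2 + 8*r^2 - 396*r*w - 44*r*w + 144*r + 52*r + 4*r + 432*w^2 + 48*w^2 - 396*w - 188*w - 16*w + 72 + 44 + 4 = 80*r^2 + r*(200 - 440*w) + 480*w^2 - 600*w + 120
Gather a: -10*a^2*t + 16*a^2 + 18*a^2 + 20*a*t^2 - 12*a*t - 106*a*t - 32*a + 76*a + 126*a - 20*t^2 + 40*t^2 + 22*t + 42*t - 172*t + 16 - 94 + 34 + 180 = a^2*(34 - 10*t) + a*(20*t^2 - 118*t + 170) + 20*t^2 - 108*t + 136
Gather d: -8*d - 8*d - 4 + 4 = -16*d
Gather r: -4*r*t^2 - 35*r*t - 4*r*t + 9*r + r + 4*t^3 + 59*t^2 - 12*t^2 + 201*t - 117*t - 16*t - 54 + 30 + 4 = r*(-4*t^2 - 39*t + 10) + 4*t^3 + 47*t^2 + 68*t - 20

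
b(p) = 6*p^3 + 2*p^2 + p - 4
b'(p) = 18*p^2 + 4*p + 1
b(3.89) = 383.34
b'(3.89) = 288.94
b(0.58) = -1.58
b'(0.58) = 9.38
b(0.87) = 2.33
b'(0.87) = 18.10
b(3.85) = 371.89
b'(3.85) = 283.20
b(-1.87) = -38.11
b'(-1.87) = 56.46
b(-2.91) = -137.83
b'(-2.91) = 141.79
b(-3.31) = -202.99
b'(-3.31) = 184.97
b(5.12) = 858.86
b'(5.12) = 493.34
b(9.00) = 4541.00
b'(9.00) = 1495.00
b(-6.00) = -1234.00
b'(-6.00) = 625.00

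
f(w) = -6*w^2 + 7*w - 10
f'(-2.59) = 38.08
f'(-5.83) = 76.96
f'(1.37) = -9.44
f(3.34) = -53.55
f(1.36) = -11.58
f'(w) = 7 - 12*w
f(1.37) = -11.67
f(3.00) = -43.00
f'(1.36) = -9.32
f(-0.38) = -13.53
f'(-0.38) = 11.56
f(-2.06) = -49.88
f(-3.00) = -85.00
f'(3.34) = -33.08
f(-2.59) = -68.38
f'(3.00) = -29.00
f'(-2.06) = 31.72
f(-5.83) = -254.74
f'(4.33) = -44.96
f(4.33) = -92.18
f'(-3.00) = 43.00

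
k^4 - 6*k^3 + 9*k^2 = k^2*(k - 3)^2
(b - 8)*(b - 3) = b^2 - 11*b + 24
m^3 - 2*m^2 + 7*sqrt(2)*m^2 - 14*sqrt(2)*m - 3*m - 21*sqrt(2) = (m - 3)*(m + 1)*(m + 7*sqrt(2))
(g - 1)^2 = g^2 - 2*g + 1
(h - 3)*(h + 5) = h^2 + 2*h - 15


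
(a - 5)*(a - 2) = a^2 - 7*a + 10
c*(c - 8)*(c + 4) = c^3 - 4*c^2 - 32*c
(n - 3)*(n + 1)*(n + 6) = n^3 + 4*n^2 - 15*n - 18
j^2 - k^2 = (j - k)*(j + k)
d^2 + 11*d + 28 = (d + 4)*(d + 7)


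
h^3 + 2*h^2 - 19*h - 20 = (h - 4)*(h + 1)*(h + 5)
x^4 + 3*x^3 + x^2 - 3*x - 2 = (x - 1)*(x + 1)^2*(x + 2)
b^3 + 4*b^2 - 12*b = b*(b - 2)*(b + 6)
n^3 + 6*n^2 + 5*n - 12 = (n - 1)*(n + 3)*(n + 4)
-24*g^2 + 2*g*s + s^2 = (-4*g + s)*(6*g + s)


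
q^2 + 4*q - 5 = (q - 1)*(q + 5)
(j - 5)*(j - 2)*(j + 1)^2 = j^4 - 5*j^3 - 3*j^2 + 13*j + 10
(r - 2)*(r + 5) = r^2 + 3*r - 10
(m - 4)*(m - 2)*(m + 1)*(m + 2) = m^4 - 3*m^3 - 8*m^2 + 12*m + 16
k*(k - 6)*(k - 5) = k^3 - 11*k^2 + 30*k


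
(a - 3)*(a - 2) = a^2 - 5*a + 6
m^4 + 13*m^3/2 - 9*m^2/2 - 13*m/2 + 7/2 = (m - 1)*(m - 1/2)*(m + 1)*(m + 7)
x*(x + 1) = x^2 + x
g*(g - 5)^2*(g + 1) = g^4 - 9*g^3 + 15*g^2 + 25*g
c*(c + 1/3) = c^2 + c/3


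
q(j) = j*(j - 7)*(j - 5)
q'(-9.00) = 494.00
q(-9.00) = -2016.00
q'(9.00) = 62.00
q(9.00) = 72.00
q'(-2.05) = 96.81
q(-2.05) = -130.80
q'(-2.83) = 126.95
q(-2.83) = -217.82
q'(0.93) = 15.27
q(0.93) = 22.98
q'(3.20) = -11.08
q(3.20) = 21.89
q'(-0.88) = 58.44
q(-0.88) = -40.77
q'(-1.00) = 62.00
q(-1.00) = -48.00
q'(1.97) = -0.64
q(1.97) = 30.02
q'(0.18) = 30.78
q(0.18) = 5.92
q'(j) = j*(j - 7) + j*(j - 5) + (j - 7)*(j - 5)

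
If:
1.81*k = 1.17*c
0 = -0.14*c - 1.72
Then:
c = -12.29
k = -7.94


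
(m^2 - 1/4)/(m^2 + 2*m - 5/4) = (2*m + 1)/(2*m + 5)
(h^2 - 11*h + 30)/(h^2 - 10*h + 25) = (h - 6)/(h - 5)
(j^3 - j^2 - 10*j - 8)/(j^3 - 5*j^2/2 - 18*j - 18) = 2*(j^2 - 3*j - 4)/(2*j^2 - 9*j - 18)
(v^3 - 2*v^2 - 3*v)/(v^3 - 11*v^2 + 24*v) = (v + 1)/(v - 8)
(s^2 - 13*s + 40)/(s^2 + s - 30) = (s - 8)/(s + 6)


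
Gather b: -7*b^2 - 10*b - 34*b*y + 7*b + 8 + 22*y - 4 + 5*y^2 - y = -7*b^2 + b*(-34*y - 3) + 5*y^2 + 21*y + 4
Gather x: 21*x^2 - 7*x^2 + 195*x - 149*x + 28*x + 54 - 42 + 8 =14*x^2 + 74*x + 20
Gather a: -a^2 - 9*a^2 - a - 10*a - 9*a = -10*a^2 - 20*a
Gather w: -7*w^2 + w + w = -7*w^2 + 2*w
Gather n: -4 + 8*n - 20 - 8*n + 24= 0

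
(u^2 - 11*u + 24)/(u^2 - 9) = (u - 8)/(u + 3)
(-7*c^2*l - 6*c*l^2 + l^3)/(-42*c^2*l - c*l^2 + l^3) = (c + l)/(6*c + l)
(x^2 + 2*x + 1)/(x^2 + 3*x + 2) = (x + 1)/(x + 2)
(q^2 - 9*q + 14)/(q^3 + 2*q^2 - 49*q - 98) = (q - 2)/(q^2 + 9*q + 14)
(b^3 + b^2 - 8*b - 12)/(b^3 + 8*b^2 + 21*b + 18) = (b^2 - b - 6)/(b^2 + 6*b + 9)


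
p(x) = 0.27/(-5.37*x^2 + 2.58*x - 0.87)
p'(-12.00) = -0.00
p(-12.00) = -0.00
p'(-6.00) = -0.00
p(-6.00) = -0.00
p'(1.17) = 0.10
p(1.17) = -0.05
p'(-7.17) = -0.00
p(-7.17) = -0.00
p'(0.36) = 0.86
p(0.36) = -0.42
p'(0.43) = 0.97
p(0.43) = -0.36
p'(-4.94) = -0.00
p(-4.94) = -0.00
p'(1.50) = 0.04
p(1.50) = -0.03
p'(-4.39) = -0.00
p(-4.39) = -0.00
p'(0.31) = 0.59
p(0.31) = -0.46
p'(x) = 0.27*(10.74*x - 2.58)/(-5.37*x^2 + 2.58*x - 0.87)^2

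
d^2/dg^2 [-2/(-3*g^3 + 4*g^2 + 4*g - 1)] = 4*((4 - 9*g)*(3*g^3 - 4*g^2 - 4*g + 1) + (-9*g^2 + 8*g + 4)^2)/(3*g^3 - 4*g^2 - 4*g + 1)^3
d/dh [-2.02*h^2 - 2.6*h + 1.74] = -4.04*h - 2.6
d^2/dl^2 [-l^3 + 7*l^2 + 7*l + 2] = 14 - 6*l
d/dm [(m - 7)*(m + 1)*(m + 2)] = 3*m^2 - 8*m - 19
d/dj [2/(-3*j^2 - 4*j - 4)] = 4*(3*j + 2)/(3*j^2 + 4*j + 4)^2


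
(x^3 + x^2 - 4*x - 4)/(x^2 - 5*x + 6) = (x^2 + 3*x + 2)/(x - 3)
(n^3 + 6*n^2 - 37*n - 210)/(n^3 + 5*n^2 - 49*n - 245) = (n - 6)/(n - 7)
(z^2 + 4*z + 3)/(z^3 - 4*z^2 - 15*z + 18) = (z + 1)/(z^2 - 7*z + 6)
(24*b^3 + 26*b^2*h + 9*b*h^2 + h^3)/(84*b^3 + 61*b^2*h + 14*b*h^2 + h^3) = (2*b + h)/(7*b + h)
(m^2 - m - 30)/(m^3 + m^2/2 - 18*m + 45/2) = 2*(m - 6)/(2*m^2 - 9*m + 9)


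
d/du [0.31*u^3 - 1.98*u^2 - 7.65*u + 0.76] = 0.93*u^2 - 3.96*u - 7.65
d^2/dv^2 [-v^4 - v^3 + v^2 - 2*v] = -12*v^2 - 6*v + 2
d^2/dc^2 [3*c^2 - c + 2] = 6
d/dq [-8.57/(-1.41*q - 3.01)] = -12.0837/(1.41*q + 3.01)^2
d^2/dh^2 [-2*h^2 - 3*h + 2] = -4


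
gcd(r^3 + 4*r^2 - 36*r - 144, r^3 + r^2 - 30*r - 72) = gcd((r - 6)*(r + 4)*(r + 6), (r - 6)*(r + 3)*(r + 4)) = r^2 - 2*r - 24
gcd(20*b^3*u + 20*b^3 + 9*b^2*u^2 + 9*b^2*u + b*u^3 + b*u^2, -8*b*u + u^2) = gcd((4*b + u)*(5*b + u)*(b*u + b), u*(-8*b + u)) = 1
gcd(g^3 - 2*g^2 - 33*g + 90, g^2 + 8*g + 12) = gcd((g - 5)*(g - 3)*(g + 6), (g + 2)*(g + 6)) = g + 6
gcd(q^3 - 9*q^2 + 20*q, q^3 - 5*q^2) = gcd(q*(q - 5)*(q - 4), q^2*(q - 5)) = q^2 - 5*q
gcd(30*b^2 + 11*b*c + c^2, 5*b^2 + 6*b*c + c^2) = 5*b + c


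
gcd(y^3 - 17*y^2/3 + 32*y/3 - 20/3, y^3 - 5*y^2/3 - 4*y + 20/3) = y^2 - 11*y/3 + 10/3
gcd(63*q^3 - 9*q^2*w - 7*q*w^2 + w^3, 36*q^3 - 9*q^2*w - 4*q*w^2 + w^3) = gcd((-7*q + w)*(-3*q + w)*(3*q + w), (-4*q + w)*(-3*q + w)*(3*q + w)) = 9*q^2 - w^2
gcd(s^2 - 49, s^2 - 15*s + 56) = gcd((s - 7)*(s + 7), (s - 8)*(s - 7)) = s - 7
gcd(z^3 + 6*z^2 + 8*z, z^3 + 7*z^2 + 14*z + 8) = z^2 + 6*z + 8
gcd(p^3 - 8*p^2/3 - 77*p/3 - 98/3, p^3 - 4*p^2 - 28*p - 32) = p + 2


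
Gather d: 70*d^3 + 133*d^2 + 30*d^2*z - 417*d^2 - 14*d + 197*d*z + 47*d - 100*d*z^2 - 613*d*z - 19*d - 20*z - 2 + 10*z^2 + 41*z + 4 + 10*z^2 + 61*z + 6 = 70*d^3 + d^2*(30*z - 284) + d*(-100*z^2 - 416*z + 14) + 20*z^2 + 82*z + 8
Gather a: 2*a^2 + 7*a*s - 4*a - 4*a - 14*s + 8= 2*a^2 + a*(7*s - 8) - 14*s + 8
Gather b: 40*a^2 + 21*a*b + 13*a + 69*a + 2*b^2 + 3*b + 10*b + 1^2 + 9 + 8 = 40*a^2 + 82*a + 2*b^2 + b*(21*a + 13) + 18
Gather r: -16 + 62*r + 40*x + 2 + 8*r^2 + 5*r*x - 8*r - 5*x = 8*r^2 + r*(5*x + 54) + 35*x - 14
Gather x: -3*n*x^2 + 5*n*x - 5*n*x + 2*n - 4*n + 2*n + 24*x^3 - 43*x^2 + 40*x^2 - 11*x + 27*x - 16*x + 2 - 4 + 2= 24*x^3 + x^2*(-3*n - 3)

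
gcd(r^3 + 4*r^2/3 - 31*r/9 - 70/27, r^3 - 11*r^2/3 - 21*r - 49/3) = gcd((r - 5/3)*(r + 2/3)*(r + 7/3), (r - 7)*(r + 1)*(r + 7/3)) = r + 7/3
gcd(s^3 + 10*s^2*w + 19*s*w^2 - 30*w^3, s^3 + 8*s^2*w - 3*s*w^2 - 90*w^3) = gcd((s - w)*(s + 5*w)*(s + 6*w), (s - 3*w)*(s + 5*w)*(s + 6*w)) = s^2 + 11*s*w + 30*w^2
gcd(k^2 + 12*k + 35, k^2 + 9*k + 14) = k + 7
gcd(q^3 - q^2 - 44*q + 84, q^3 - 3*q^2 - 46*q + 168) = q^2 + q - 42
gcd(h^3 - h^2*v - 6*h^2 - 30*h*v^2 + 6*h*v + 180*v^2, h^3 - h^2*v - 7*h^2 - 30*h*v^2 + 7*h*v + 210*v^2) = -h^2 + h*v + 30*v^2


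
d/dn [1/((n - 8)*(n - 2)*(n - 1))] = (-(n - 8)*(n - 2) - (n - 8)*(n - 1) - (n - 2)*(n - 1))/((n - 8)^2*(n - 2)^2*(n - 1)^2)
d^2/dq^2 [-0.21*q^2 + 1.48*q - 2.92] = -0.420000000000000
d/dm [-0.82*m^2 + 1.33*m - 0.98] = 1.33 - 1.64*m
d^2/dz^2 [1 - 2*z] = 0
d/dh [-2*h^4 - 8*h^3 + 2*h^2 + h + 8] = -8*h^3 - 24*h^2 + 4*h + 1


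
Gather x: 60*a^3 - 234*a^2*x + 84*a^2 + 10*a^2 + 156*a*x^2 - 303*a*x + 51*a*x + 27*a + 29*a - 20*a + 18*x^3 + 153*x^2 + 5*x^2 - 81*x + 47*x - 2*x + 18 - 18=60*a^3 + 94*a^2 + 36*a + 18*x^3 + x^2*(156*a + 158) + x*(-234*a^2 - 252*a - 36)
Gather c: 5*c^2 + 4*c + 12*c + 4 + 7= 5*c^2 + 16*c + 11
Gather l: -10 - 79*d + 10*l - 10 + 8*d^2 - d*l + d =8*d^2 - 78*d + l*(10 - d) - 20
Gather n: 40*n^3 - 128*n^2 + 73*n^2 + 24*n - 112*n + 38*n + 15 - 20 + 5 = 40*n^3 - 55*n^2 - 50*n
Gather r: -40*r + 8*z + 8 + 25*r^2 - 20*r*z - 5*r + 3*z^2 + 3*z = 25*r^2 + r*(-20*z - 45) + 3*z^2 + 11*z + 8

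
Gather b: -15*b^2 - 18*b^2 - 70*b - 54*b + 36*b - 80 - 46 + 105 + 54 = -33*b^2 - 88*b + 33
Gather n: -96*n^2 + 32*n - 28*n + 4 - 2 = -96*n^2 + 4*n + 2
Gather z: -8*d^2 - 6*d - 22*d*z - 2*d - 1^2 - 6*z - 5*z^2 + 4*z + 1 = -8*d^2 - 8*d - 5*z^2 + z*(-22*d - 2)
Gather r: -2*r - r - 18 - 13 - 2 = -3*r - 33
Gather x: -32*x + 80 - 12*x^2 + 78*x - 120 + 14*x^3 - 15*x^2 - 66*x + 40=14*x^3 - 27*x^2 - 20*x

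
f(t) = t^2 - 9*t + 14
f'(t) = 2*t - 9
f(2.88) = -3.63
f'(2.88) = -3.24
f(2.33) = -1.54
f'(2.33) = -4.34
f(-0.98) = 23.78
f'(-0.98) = -10.96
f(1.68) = 1.70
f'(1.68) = -5.64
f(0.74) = 7.89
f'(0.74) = -7.52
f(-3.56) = 58.71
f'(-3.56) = -16.12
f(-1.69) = 32.07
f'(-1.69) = -12.38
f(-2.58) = 43.88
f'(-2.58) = -14.16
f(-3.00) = 50.00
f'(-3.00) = -15.00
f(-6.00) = 104.00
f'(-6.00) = -21.00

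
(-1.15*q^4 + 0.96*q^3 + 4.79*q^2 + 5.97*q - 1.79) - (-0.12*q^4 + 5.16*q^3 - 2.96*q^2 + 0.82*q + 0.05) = -1.03*q^4 - 4.2*q^3 + 7.75*q^2 + 5.15*q - 1.84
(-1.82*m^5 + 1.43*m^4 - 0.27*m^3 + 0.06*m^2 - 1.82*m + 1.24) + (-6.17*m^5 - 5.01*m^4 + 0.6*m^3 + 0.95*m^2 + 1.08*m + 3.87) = -7.99*m^5 - 3.58*m^4 + 0.33*m^3 + 1.01*m^2 - 0.74*m + 5.11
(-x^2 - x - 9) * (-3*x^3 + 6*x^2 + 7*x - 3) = 3*x^5 - 3*x^4 + 14*x^3 - 58*x^2 - 60*x + 27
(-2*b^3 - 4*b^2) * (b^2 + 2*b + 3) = -2*b^5 - 8*b^4 - 14*b^3 - 12*b^2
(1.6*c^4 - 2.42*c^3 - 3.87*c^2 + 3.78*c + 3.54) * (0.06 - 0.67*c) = -1.072*c^5 + 1.7174*c^4 + 2.4477*c^3 - 2.7648*c^2 - 2.145*c + 0.2124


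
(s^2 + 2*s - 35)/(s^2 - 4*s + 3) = (s^2 + 2*s - 35)/(s^2 - 4*s + 3)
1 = 1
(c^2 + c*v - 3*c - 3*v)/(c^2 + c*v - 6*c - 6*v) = (c - 3)/(c - 6)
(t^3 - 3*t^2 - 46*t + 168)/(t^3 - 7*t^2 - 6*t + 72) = (t + 7)/(t + 3)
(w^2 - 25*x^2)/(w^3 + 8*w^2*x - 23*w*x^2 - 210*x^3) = (w + 5*x)/(w^2 + 13*w*x + 42*x^2)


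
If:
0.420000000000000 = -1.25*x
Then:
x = -0.34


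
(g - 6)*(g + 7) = g^2 + g - 42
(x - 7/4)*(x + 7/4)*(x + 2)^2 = x^4 + 4*x^3 + 15*x^2/16 - 49*x/4 - 49/4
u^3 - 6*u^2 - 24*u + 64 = (u - 8)*(u - 2)*(u + 4)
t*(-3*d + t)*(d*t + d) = -3*d^2*t^2 - 3*d^2*t + d*t^3 + d*t^2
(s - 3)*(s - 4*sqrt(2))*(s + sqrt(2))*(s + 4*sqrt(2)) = s^4 - 3*s^3 + sqrt(2)*s^3 - 32*s^2 - 3*sqrt(2)*s^2 - 32*sqrt(2)*s + 96*s + 96*sqrt(2)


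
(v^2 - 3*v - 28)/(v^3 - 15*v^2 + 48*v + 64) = (v^2 - 3*v - 28)/(v^3 - 15*v^2 + 48*v + 64)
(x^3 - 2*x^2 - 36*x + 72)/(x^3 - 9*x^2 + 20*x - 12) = (x + 6)/(x - 1)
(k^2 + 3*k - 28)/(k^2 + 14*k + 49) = (k - 4)/(k + 7)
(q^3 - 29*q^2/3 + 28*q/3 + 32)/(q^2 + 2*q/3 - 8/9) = 3*(q^2 - 11*q + 24)/(3*q - 2)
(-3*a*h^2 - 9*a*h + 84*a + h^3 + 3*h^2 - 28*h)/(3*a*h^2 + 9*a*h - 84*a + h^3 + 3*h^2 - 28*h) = (-3*a + h)/(3*a + h)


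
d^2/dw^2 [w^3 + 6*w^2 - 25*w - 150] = 6*w + 12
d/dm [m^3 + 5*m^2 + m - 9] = 3*m^2 + 10*m + 1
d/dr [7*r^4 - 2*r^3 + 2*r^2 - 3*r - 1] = 28*r^3 - 6*r^2 + 4*r - 3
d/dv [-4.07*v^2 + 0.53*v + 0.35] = 0.53 - 8.14*v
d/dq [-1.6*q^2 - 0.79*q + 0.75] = -3.2*q - 0.79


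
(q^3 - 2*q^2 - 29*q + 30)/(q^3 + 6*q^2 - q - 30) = (q^2 - 7*q + 6)/(q^2 + q - 6)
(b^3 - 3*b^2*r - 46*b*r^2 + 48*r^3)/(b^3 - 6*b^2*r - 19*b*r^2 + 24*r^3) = (b + 6*r)/(b + 3*r)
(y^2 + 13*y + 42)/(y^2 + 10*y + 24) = (y + 7)/(y + 4)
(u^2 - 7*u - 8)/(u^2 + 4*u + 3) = (u - 8)/(u + 3)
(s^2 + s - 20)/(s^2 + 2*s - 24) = (s + 5)/(s + 6)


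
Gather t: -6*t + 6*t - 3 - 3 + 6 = 0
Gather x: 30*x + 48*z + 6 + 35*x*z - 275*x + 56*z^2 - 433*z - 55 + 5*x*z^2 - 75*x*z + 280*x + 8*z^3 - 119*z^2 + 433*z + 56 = x*(5*z^2 - 40*z + 35) + 8*z^3 - 63*z^2 + 48*z + 7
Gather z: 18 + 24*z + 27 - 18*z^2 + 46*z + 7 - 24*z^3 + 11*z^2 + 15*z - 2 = -24*z^3 - 7*z^2 + 85*z + 50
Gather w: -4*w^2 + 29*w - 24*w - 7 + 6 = -4*w^2 + 5*w - 1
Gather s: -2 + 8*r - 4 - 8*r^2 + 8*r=-8*r^2 + 16*r - 6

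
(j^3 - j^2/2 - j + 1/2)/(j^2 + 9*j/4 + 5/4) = 2*(2*j^2 - 3*j + 1)/(4*j + 5)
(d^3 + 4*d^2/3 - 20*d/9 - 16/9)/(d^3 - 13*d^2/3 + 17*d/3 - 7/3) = (9*d^3 + 12*d^2 - 20*d - 16)/(3*(3*d^3 - 13*d^2 + 17*d - 7))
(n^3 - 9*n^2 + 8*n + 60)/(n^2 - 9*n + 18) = (n^2 - 3*n - 10)/(n - 3)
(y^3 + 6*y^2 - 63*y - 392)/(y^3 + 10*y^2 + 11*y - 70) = (y^2 - y - 56)/(y^2 + 3*y - 10)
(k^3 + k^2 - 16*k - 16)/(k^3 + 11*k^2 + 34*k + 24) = (k - 4)/(k + 6)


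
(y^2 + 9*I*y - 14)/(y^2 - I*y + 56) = (y + 2*I)/(y - 8*I)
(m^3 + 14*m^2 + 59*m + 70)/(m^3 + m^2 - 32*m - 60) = (m + 7)/(m - 6)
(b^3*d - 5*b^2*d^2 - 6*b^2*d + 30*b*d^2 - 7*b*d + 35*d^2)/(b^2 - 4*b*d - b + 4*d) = d*(b^3 - 5*b^2*d - 6*b^2 + 30*b*d - 7*b + 35*d)/(b^2 - 4*b*d - b + 4*d)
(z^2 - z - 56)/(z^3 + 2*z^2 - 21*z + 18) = (z^2 - z - 56)/(z^3 + 2*z^2 - 21*z + 18)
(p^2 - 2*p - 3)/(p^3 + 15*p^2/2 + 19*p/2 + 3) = 2*(p - 3)/(2*p^2 + 13*p + 6)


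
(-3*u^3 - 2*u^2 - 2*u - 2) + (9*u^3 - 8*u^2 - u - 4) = 6*u^3 - 10*u^2 - 3*u - 6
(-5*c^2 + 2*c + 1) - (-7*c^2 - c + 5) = 2*c^2 + 3*c - 4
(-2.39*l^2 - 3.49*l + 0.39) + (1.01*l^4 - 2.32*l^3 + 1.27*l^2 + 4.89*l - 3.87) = 1.01*l^4 - 2.32*l^3 - 1.12*l^2 + 1.4*l - 3.48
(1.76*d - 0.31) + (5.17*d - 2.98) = 6.93*d - 3.29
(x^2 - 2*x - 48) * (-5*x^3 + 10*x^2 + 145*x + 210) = -5*x^5 + 20*x^4 + 365*x^3 - 560*x^2 - 7380*x - 10080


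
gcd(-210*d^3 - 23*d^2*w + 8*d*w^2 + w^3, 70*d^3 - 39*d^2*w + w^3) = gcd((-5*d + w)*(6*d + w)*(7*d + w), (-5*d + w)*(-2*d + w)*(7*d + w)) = -35*d^2 + 2*d*w + w^2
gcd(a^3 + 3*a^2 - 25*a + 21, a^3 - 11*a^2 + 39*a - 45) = a - 3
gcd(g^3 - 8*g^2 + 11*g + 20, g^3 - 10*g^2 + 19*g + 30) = g^2 - 4*g - 5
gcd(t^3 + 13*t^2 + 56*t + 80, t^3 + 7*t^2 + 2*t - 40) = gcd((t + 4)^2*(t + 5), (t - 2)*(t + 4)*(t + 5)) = t^2 + 9*t + 20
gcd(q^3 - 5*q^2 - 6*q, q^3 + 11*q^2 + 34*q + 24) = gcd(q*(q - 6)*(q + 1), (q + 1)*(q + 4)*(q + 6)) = q + 1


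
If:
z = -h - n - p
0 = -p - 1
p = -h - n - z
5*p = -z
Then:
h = -n - 4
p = -1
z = 5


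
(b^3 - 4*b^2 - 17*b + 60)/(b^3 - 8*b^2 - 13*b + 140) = (b - 3)/(b - 7)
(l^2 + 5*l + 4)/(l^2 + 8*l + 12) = (l^2 + 5*l + 4)/(l^2 + 8*l + 12)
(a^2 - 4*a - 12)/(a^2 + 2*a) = (a - 6)/a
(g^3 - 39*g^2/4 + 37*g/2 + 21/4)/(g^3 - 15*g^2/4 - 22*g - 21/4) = (g - 3)/(g + 3)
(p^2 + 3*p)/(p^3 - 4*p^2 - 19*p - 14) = p*(p + 3)/(p^3 - 4*p^2 - 19*p - 14)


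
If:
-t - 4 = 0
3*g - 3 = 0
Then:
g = 1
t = -4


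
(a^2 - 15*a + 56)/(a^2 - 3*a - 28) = (a - 8)/(a + 4)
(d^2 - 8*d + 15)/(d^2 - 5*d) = (d - 3)/d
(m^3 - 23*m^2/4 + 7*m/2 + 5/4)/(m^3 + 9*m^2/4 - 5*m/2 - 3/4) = (m - 5)/(m + 3)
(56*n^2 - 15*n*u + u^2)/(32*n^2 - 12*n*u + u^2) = (-7*n + u)/(-4*n + u)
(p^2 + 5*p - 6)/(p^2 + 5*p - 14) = (p^2 + 5*p - 6)/(p^2 + 5*p - 14)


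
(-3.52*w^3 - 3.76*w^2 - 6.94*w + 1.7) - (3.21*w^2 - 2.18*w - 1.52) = -3.52*w^3 - 6.97*w^2 - 4.76*w + 3.22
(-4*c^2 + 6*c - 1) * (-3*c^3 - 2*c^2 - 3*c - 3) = 12*c^5 - 10*c^4 + 3*c^3 - 4*c^2 - 15*c + 3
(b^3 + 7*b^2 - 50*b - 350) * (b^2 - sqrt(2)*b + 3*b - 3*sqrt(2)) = b^5 - sqrt(2)*b^4 + 10*b^4 - 29*b^3 - 10*sqrt(2)*b^3 - 500*b^2 + 29*sqrt(2)*b^2 - 1050*b + 500*sqrt(2)*b + 1050*sqrt(2)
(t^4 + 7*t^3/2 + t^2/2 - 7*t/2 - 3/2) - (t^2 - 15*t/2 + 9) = t^4 + 7*t^3/2 - t^2/2 + 4*t - 21/2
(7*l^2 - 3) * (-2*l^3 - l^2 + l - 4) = -14*l^5 - 7*l^4 + 13*l^3 - 25*l^2 - 3*l + 12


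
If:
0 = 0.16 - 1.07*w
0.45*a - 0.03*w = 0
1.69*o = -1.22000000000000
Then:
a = 0.01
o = -0.72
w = 0.15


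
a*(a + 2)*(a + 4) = a^3 + 6*a^2 + 8*a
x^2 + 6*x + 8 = (x + 2)*(x + 4)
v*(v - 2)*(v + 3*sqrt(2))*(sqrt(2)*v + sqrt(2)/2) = sqrt(2)*v^4 - 3*sqrt(2)*v^3/2 + 6*v^3 - 9*v^2 - sqrt(2)*v^2 - 6*v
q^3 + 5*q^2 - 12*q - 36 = (q - 3)*(q + 2)*(q + 6)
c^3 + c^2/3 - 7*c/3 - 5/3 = (c - 5/3)*(c + 1)^2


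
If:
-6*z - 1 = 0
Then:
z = -1/6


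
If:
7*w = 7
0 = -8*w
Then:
No Solution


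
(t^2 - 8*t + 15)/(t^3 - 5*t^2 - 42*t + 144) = (t - 5)/(t^2 - 2*t - 48)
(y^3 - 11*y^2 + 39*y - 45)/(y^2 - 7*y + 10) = (y^2 - 6*y + 9)/(y - 2)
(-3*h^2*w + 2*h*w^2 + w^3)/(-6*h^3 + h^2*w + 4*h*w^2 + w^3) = w/(2*h + w)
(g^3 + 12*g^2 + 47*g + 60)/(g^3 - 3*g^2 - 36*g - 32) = (g^2 + 8*g + 15)/(g^2 - 7*g - 8)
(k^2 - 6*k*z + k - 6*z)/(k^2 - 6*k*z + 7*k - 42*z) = (k + 1)/(k + 7)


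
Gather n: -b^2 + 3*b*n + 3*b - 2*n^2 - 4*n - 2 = -b^2 + 3*b - 2*n^2 + n*(3*b - 4) - 2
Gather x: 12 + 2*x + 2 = 2*x + 14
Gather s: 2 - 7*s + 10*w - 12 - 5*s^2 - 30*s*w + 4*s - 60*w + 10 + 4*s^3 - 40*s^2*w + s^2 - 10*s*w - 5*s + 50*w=4*s^3 + s^2*(-40*w - 4) + s*(-40*w - 8)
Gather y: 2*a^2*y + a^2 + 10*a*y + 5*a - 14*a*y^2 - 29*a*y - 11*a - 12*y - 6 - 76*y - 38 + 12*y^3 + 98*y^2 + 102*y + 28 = a^2 - 6*a + 12*y^3 + y^2*(98 - 14*a) + y*(2*a^2 - 19*a + 14) - 16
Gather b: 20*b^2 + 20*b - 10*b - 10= 20*b^2 + 10*b - 10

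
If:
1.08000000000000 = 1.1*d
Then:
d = 0.98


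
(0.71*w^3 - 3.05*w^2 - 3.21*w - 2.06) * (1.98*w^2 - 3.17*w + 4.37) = 1.4058*w^5 - 8.2897*w^4 + 6.4154*w^3 - 7.2316*w^2 - 7.4975*w - 9.0022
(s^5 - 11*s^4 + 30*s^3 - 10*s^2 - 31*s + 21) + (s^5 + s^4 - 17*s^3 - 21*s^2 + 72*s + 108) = 2*s^5 - 10*s^4 + 13*s^3 - 31*s^2 + 41*s + 129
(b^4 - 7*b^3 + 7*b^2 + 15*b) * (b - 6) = b^5 - 13*b^4 + 49*b^3 - 27*b^2 - 90*b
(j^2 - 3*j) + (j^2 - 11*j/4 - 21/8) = 2*j^2 - 23*j/4 - 21/8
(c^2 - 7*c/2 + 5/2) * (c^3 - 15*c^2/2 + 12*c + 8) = c^5 - 11*c^4 + 163*c^3/4 - 211*c^2/4 + 2*c + 20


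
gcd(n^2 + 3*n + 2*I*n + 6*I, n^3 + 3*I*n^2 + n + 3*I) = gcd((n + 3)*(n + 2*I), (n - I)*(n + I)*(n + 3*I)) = 1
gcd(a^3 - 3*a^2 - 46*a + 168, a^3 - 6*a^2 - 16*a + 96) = a^2 - 10*a + 24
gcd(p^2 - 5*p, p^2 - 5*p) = p^2 - 5*p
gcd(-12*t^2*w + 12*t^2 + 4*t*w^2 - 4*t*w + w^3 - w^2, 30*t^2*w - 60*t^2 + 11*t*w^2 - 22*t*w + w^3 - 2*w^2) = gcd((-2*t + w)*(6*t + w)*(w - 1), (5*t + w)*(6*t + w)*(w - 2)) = 6*t + w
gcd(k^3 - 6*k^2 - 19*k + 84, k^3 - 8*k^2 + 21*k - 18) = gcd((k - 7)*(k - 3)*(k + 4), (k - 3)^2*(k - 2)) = k - 3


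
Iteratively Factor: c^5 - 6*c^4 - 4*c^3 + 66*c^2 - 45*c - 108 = (c - 3)*(c^4 - 3*c^3 - 13*c^2 + 27*c + 36) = (c - 3)*(c + 1)*(c^3 - 4*c^2 - 9*c + 36) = (c - 4)*(c - 3)*(c + 1)*(c^2 - 9) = (c - 4)*(c - 3)*(c + 1)*(c + 3)*(c - 3)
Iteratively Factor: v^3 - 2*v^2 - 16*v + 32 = (v + 4)*(v^2 - 6*v + 8) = (v - 4)*(v + 4)*(v - 2)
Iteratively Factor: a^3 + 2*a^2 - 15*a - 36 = (a + 3)*(a^2 - a - 12) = (a + 3)^2*(a - 4)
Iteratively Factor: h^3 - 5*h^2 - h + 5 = (h - 5)*(h^2 - 1) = (h - 5)*(h + 1)*(h - 1)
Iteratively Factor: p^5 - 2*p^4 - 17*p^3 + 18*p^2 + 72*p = (p - 3)*(p^4 + p^3 - 14*p^2 - 24*p) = (p - 3)*(p + 2)*(p^3 - p^2 - 12*p) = p*(p - 3)*(p + 2)*(p^2 - p - 12) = p*(p - 4)*(p - 3)*(p + 2)*(p + 3)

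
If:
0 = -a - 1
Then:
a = -1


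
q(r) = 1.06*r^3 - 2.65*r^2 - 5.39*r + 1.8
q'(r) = 3.18*r^2 - 5.3*r - 5.39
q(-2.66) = -22.56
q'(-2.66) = 31.21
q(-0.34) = 3.28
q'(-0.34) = -3.22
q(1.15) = -6.29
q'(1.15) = -7.28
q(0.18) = 0.75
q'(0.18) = -6.24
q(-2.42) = -15.70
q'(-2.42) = 26.06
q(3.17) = -8.15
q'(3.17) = 9.76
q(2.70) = -11.21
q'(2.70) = 3.48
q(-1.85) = -4.01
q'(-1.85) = 15.30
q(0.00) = 1.80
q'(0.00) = -5.39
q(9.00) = 511.38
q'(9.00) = 204.49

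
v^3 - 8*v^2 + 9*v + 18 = (v - 6)*(v - 3)*(v + 1)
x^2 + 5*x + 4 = (x + 1)*(x + 4)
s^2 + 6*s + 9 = (s + 3)^2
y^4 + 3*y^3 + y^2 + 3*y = y*(y + 3)*(y - I)*(y + I)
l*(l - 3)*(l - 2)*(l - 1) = l^4 - 6*l^3 + 11*l^2 - 6*l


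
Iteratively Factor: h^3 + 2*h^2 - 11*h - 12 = (h + 4)*(h^2 - 2*h - 3) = (h - 3)*(h + 4)*(h + 1)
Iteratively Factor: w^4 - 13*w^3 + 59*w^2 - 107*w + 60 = (w - 3)*(w^3 - 10*w^2 + 29*w - 20) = (w - 3)*(w - 1)*(w^2 - 9*w + 20) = (w - 5)*(w - 3)*(w - 1)*(w - 4)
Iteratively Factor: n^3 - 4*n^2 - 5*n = (n + 1)*(n^2 - 5*n) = (n - 5)*(n + 1)*(n)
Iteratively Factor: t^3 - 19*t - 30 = (t + 2)*(t^2 - 2*t - 15) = (t - 5)*(t + 2)*(t + 3)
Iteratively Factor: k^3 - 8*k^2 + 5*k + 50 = (k - 5)*(k^2 - 3*k - 10) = (k - 5)^2*(k + 2)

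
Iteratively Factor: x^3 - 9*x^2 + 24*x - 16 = (x - 4)*(x^2 - 5*x + 4) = (x - 4)*(x - 1)*(x - 4)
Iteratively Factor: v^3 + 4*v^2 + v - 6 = (v + 3)*(v^2 + v - 2) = (v + 2)*(v + 3)*(v - 1)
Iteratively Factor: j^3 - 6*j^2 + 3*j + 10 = (j + 1)*(j^2 - 7*j + 10) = (j - 5)*(j + 1)*(j - 2)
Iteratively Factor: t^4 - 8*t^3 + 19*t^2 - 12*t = (t - 1)*(t^3 - 7*t^2 + 12*t) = (t - 3)*(t - 1)*(t^2 - 4*t) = t*(t - 3)*(t - 1)*(t - 4)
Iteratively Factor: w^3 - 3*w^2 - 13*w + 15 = (w - 1)*(w^2 - 2*w - 15) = (w - 5)*(w - 1)*(w + 3)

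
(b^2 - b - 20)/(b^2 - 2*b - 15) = (b + 4)/(b + 3)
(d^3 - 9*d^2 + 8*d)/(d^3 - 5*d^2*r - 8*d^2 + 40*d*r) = (1 - d)/(-d + 5*r)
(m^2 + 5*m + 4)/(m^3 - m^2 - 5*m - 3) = (m + 4)/(m^2 - 2*m - 3)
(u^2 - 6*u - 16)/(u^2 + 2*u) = (u - 8)/u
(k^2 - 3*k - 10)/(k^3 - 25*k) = (k + 2)/(k*(k + 5))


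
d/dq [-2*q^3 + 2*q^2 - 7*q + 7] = -6*q^2 + 4*q - 7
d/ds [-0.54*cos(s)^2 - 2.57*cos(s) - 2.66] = (1.08*cos(s) + 2.57)*sin(s)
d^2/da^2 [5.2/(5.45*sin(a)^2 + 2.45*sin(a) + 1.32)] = (-617.812*sin(a)^4 - 208.299*sin(a)^3 + 1045.1402*sin(a)^2 + 433.4148*sin(a) - 12.3916)/(5.45*sin(a)^2 + 2.45*sin(a) + 1.32)^3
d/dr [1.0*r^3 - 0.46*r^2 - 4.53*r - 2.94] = 3.0*r^2 - 0.92*r - 4.53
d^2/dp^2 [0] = 0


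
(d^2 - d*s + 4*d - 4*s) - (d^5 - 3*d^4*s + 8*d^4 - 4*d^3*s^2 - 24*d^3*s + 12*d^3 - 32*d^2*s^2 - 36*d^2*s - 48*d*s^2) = -d^5 + 3*d^4*s - 8*d^4 + 4*d^3*s^2 + 24*d^3*s - 12*d^3 + 32*d^2*s^2 + 36*d^2*s + d^2 + 48*d*s^2 - d*s + 4*d - 4*s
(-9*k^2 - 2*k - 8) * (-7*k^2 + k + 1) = 63*k^4 + 5*k^3 + 45*k^2 - 10*k - 8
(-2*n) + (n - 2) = -n - 2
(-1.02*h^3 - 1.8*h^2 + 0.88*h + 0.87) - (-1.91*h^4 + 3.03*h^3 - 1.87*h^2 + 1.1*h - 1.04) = 1.91*h^4 - 4.05*h^3 + 0.0700000000000001*h^2 - 0.22*h + 1.91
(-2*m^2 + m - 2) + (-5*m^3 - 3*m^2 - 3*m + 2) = -5*m^3 - 5*m^2 - 2*m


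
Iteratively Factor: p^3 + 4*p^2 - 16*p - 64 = (p - 4)*(p^2 + 8*p + 16) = (p - 4)*(p + 4)*(p + 4)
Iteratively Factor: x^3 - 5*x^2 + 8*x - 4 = (x - 1)*(x^2 - 4*x + 4) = (x - 2)*(x - 1)*(x - 2)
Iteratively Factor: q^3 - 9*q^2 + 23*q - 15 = (q - 5)*(q^2 - 4*q + 3) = (q - 5)*(q - 1)*(q - 3)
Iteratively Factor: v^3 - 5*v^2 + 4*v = (v)*(v^2 - 5*v + 4) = v*(v - 4)*(v - 1)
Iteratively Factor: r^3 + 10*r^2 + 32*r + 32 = (r + 2)*(r^2 + 8*r + 16) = (r + 2)*(r + 4)*(r + 4)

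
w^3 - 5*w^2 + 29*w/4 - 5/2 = (w - 5/2)*(w - 2)*(w - 1/2)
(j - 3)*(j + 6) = j^2 + 3*j - 18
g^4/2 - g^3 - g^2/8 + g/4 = g*(g/2 + 1/4)*(g - 2)*(g - 1/2)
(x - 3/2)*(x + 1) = x^2 - x/2 - 3/2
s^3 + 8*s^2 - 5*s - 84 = (s - 3)*(s + 4)*(s + 7)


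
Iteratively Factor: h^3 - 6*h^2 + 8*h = (h - 2)*(h^2 - 4*h) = (h - 4)*(h - 2)*(h)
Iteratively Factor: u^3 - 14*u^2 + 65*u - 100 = (u - 5)*(u^2 - 9*u + 20) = (u - 5)^2*(u - 4)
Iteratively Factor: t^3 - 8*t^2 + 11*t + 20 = (t - 4)*(t^2 - 4*t - 5) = (t - 5)*(t - 4)*(t + 1)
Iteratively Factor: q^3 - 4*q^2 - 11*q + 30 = (q + 3)*(q^2 - 7*q + 10) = (q - 5)*(q + 3)*(q - 2)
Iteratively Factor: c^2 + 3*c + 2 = (c + 2)*(c + 1)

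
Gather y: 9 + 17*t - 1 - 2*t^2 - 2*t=-2*t^2 + 15*t + 8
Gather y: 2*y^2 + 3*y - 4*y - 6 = 2*y^2 - y - 6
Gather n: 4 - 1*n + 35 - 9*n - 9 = 30 - 10*n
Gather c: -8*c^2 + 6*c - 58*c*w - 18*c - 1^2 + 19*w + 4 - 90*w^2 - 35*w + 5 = -8*c^2 + c*(-58*w - 12) - 90*w^2 - 16*w + 8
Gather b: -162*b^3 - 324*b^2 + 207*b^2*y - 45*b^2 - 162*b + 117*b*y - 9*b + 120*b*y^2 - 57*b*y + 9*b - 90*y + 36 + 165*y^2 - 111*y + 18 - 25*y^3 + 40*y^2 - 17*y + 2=-162*b^3 + b^2*(207*y - 369) + b*(120*y^2 + 60*y - 162) - 25*y^3 + 205*y^2 - 218*y + 56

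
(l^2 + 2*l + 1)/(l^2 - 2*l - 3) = (l + 1)/(l - 3)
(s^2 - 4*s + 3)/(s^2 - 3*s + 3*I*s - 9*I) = (s - 1)/(s + 3*I)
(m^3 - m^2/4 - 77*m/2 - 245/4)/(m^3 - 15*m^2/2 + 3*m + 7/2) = (4*m^2 + 27*m + 35)/(2*(2*m^2 - m - 1))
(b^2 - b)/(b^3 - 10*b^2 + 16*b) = (b - 1)/(b^2 - 10*b + 16)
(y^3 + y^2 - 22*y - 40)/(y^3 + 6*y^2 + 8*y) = (y - 5)/y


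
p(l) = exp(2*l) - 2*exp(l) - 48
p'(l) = 2*exp(2*l) - 2*exp(l)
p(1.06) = -45.44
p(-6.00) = -48.00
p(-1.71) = -48.33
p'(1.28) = 18.68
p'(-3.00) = -0.09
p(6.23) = 256752.12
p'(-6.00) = 0.00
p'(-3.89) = -0.04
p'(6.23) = 514615.75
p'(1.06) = 10.89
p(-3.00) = -48.10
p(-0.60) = -48.80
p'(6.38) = 694849.55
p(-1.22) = -48.50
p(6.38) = 346786.84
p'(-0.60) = -0.50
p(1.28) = -42.26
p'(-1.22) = -0.42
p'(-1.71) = -0.30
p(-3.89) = -48.04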